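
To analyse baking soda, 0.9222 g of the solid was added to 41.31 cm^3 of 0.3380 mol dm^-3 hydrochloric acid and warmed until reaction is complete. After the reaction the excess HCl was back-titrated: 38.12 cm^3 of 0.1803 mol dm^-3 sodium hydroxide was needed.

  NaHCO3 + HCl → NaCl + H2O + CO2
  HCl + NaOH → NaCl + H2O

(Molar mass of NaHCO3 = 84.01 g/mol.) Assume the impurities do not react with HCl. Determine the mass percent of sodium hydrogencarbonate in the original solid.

64.59 %

n(HCl) added = 0.04131 × 0.3380 = 0.01396 mol
n(NaOH) used in back-titration = 0.03812 × 0.1803 = 6.873 × 10^-3 mol
n(HCl) left over = 6.873 × 10^-3 mol (1:1 ratio)
n(HCl) consumed by analyte = 0.01396 − 6.873 × 10^-3 = 7.090 × 10^-3 mol
n(NaHCO3) = 7.090 × 10^-3 mol (1:1 ratio)
mass of NaHCO3 = 7.090 × 10^-3 × 84.01 = 0.5956 g
% NaHCO3 = 0.5956 / 0.9222 × 100 = 64.59 %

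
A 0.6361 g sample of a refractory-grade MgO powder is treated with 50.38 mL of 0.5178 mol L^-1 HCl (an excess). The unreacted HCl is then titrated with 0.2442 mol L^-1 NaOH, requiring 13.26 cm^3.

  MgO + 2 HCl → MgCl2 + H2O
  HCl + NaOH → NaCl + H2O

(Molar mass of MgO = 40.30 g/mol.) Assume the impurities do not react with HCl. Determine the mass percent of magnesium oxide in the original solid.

72.38 %

n(HCl) added = 0.05038 × 0.5178 = 0.02609 mol
n(NaOH) used in back-titration = 0.01326 × 0.2442 = 3.238 × 10^-3 mol
n(HCl) left over = 3.238 × 10^-3 mol (1:1 ratio)
n(HCl) consumed by analyte = 0.02609 − 3.238 × 10^-3 = 0.02285 mol
From the 1:2 ratio, n(MgO) = 1/2 × 0.02285 = 0.01142 mol
mass of MgO = 0.01142 × 40.30 = 0.4604 g
% MgO = 0.4604 / 0.6361 × 100 = 72.38 %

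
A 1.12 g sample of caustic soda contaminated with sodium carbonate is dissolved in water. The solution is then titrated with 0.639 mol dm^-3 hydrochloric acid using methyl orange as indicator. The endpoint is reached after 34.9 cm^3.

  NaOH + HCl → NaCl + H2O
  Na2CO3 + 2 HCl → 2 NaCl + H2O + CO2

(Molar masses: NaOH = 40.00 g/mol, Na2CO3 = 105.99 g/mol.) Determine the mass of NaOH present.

0.190 g

n(HCl) = 0.0349 × 0.639 = 0.0223 mol
Let x = n(NaOH), y = n(Na2CO3).
Titrant: 1x + 2y = 0.0223;  mass: 40.00x + 105.99y = 1.12
Solving, x = 4.76 × 10^-3 mol, y = 8.77 × 10^-3 mol
mass of NaOH = 4.76 × 10^-3 × 40.00 = 0.190 g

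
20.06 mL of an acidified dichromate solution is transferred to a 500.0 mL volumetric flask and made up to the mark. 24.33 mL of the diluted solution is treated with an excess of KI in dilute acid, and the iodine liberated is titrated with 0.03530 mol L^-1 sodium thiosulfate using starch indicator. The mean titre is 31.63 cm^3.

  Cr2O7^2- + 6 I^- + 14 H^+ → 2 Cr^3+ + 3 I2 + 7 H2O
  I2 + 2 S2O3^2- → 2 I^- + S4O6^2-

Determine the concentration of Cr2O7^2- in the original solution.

n(S2O3^2-) = 0.03163 × 0.03530 = 1.117 × 10^-3 mol
n(I2) = n(S2O3^2-)/2 = 5.583 × 10^-4 mol
From the 1:3 ratio, n(Cr2O7^2-) in the aliquot = 1/3 × 5.583 × 10^-4 = 1.861 × 10^-4 mol
[Cr2O7^2-]_dilute = 1.861 × 10^-4 / 0.02433 = 0.007649 mol/L
[Cr2O7^2-]_original = 0.007649 × 500.0/20.06 = 0.1906 mol/L

0.1906 mol/L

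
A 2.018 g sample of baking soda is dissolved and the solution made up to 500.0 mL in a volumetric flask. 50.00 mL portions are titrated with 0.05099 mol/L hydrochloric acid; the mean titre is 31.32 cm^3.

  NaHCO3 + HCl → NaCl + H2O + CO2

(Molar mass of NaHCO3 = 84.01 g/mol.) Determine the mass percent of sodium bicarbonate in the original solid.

n(HCl) per titration = 0.03132 × 0.05099 = 1.597 × 10^-3 mol
n(NaHCO3) in each aliquot = 1.597 × 10^-3 mol (1:1 ratio)
n(NaHCO3) in the whole flask = 1.597 × 10^-3 × 500.0/50.00 = 0.01597 mol
mass of NaHCO3 = 0.01597 × 84.01 = 1.342 g
% NaHCO3 = 1.342 / 2.018 × 100 = 66.48 %

66.48 %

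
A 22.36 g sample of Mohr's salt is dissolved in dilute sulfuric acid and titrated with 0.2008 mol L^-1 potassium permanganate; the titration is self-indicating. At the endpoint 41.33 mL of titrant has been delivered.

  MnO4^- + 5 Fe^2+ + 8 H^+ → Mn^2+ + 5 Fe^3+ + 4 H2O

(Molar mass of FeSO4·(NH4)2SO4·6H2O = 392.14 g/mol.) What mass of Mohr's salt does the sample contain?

n(KMnO4) = 0.04133 L × 0.2008 mol/L = 8.299 × 10^-3 mol
From the 5:1 ratio, n(FeSO4·(NH4)2SO4·6H2O) = 5/1 × 8.299 × 10^-3 = 0.04150 mol
mass of FeSO4·(NH4)2SO4·6H2O = 0.04150 × 392.14 g/mol = 16.27 g

16.27 g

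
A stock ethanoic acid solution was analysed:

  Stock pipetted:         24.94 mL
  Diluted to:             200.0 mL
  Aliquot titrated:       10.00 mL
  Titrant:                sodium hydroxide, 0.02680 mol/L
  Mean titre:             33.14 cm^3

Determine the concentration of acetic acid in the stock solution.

0.7122 mol/L

CH3COOH + NaOH → CH3COONa + H2O
n(NaOH) = 0.03314 × 0.02680 = 8.882 × 10^-4 mol
n(CH3COOH) in the aliquot = 8.882 × 10^-4 mol (1:1 ratio)
[CH3COOH]_dilute = 8.882 × 10^-4 / 0.01000 = 0.08882 mol/L
Dilution factor = 200.0 / 24.94 = 8.019
[CH3COOH]_stock = 0.08882 × 8.019 = 0.7122 mol/L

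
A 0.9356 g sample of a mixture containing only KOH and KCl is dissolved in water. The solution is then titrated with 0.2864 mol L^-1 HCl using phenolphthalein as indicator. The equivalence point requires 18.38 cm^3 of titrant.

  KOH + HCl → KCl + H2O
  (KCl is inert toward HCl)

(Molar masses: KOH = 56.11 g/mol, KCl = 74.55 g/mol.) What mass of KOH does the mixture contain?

0.2954 g

n(HCl) = 0.01838 × 0.2864 = 5.264 × 10^-3 mol
Let x = n(KOH), y = n(KCl).
Titrant: 1x = 5.264 × 10^-3;  mass: 56.11x + 74.55y = 0.9356
Solving, x = 5.264 × 10^-3 mol, y = 8.588 × 10^-3 mol
mass of KOH = 5.264 × 10^-3 × 56.11 = 0.2954 g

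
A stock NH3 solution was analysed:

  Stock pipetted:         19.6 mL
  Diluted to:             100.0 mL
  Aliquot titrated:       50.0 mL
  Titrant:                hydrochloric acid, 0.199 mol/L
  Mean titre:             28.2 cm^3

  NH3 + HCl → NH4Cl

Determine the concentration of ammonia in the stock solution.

n(HCl) = 0.0282 × 0.199 = 5.61 × 10^-3 mol
n(NH3) in the aliquot = 5.61 × 10^-3 mol (1:1 ratio)
[NH3]_dilute = 5.61 × 10^-3 / 0.0500 = 0.112 mol/L
Dilution factor = 100.0 / 19.6 = 5.102
[NH3]_stock = 0.112 × 5.102 = 0.573 mol/L

0.573 mol/L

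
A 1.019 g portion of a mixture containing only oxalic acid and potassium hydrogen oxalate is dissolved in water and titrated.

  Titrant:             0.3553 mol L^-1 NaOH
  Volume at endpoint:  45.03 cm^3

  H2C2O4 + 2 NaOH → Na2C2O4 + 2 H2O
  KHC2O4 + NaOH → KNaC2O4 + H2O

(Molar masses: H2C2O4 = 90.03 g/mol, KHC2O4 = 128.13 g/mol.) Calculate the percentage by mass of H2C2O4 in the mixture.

n(NaOH) = 0.04503 × 0.3553 = 0.01600 mol
Let x = n(H2C2O4), y = n(KHC2O4).
Titrant: 2x + 1y = 0.01600;  mass: 90.03x + 128.13y = 1.019
Solving, x = 6.202 × 10^-3 mol, y = 3.595 × 10^-3 mol
mass of H2C2O4 = 6.202 × 10^-3 × 90.03 = 0.5584 g
% H2C2O4 = 0.5584 / 1.019 × 100 = 54.80 %

54.80 %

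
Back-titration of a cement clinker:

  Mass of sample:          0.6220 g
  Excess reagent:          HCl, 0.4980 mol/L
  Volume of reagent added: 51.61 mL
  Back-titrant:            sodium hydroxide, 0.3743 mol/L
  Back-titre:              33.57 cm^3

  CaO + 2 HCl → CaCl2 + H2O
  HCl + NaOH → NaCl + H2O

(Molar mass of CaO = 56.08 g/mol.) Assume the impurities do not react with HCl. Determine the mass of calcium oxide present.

0.3683 g

n(HCl) added = 0.05161 × 0.4980 = 0.02570 mol
n(NaOH) used in back-titration = 0.03357 × 0.3743 = 0.01257 mol
n(HCl) left over = 0.01257 mol (1:1 ratio)
n(HCl) consumed by analyte = 0.02570 − 0.01257 = 0.01314 mol
From the 1:2 ratio, n(CaO) = 1/2 × 0.01314 = 6.568 × 10^-3 mol
mass of CaO = 6.568 × 10^-3 × 56.08 = 0.3683 g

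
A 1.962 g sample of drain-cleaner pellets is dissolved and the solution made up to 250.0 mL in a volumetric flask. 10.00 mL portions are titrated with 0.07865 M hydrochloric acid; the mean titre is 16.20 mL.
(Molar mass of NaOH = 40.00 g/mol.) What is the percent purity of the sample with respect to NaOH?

64.94 %

NaOH + HCl → NaCl + H2O
n(HCl) per titration = 0.01620 × 0.07865 = 1.274 × 10^-3 mol
n(NaOH) in each aliquot = 1.274 × 10^-3 mol (1:1 ratio)
n(NaOH) in the whole flask = 1.274 × 10^-3 × 250.0/10.00 = 0.03185 mol
mass of NaOH = 0.03185 × 40.00 = 1.274 g
% NaOH = 1.274 / 1.962 × 100 = 64.94 %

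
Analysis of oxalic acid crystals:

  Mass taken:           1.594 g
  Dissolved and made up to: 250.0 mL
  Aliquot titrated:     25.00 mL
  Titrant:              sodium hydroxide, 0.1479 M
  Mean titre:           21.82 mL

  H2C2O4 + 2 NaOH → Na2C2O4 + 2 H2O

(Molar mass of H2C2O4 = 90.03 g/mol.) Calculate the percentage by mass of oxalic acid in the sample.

91.14 %

n(NaOH) per titration = 0.02182 × 0.1479 = 3.227 × 10^-3 mol
From the 1:2 ratio, n(H2C2O4) in each aliquot = 1/2 × 3.227 × 10^-3 = 1.614 × 10^-3 mol
n(H2C2O4) in the whole flask = 1.614 × 10^-3 × 250.0/25.00 = 0.01614 mol
mass of H2C2O4 = 0.01614 × 90.03 = 1.453 g
% H2C2O4 = 1.453 / 1.594 × 100 = 91.14 %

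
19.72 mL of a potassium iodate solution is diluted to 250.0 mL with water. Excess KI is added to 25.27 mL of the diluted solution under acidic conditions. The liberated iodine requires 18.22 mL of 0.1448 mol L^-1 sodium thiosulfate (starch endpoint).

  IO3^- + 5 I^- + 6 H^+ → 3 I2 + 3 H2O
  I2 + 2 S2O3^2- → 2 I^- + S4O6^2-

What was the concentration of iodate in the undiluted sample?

n(S2O3^2-) = 0.01822 × 0.1448 = 2.638 × 10^-3 mol
n(I2) = n(S2O3^2-)/2 = 1.319 × 10^-3 mol
From the 1:3 ratio, n(IO3^-) in the aliquot = 1/3 × 1.319 × 10^-3 = 4.397 × 10^-4 mol
[IO3^-]_dilute = 4.397 × 10^-4 / 0.02527 = 0.01740 mol/L
[IO3^-]_original = 0.01740 × 250.0/19.72 = 0.2206 mol/L

0.2206 mol/L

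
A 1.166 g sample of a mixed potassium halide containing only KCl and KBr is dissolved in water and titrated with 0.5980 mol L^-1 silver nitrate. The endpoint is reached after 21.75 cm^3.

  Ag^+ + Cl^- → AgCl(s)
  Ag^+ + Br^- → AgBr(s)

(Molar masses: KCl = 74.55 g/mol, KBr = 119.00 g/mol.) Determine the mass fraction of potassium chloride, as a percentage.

54.91 %

n(AgNO3) = 0.02175 × 0.5980 = 0.01301 mol
Let x = n(KCl), y = n(KBr).
Titrant: 1x + 1y = 0.01301;  mass: 74.55x + 119.00y = 1.166
Solving, x = 8.589 × 10^-3 mol, y = 4.418 × 10^-3 mol
mass of KCl = 8.589 × 10^-3 × 74.55 = 0.6403 g
% KCl = 0.6403 / 1.166 × 100 = 54.91 %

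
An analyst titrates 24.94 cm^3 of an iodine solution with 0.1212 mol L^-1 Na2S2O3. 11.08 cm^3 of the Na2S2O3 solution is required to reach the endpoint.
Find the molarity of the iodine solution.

I2 + 2 S2O3^2- → 2 I^- + S4O6^2-
n(Na2S2O3) = 0.01108 L × 0.1212 mol/L = 1.343 × 10^-3 mol
From the 1:2 mole ratio, n(I2) = 1/2 × 1.343 × 10^-3 = 6.714 × 10^-4 mol
[I2] = 6.714 × 10^-4 mol / 0.02494 L = 0.02692 mol/L

0.02692 mol/L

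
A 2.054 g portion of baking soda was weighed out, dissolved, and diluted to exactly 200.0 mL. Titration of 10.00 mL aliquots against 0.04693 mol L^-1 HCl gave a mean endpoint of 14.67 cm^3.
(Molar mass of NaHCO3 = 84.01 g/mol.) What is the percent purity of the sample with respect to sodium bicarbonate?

NaHCO3 + HCl → NaCl + H2O + CO2
n(HCl) per titration = 0.01467 × 0.04693 = 6.885 × 10^-4 mol
n(NaHCO3) in each aliquot = 6.885 × 10^-4 mol (1:1 ratio)
n(NaHCO3) in the whole flask = 6.885 × 10^-4 × 200.0/10.00 = 0.01377 mol
mass of NaHCO3 = 0.01377 × 84.01 = 1.157 g
% NaHCO3 = 1.157 / 2.054 × 100 = 56.32 %

56.32 %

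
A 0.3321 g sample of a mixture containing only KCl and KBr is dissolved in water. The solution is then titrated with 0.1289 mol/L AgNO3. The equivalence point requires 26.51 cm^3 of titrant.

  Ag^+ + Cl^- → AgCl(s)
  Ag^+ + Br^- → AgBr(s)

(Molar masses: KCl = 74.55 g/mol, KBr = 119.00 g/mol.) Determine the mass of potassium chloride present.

n(AgNO3) = 0.02651 × 0.1289 = 3.417 × 10^-3 mol
Let x = n(KCl), y = n(KBr).
Titrant: 1x + 1y = 3.417 × 10^-3;  mass: 74.55x + 119.00y = 0.3321
Solving, x = 1.677 × 10^-3 mol, y = 1.740 × 10^-3 mol
mass of KCl = 1.677 × 10^-3 × 74.55 = 0.1250 g

0.1250 g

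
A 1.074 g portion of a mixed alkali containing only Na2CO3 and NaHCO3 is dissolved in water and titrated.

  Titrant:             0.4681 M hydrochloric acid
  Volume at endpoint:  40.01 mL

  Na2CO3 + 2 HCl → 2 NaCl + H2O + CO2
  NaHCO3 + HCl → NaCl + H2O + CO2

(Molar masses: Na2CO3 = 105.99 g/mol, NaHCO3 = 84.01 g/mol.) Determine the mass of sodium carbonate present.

0.8533 g

n(HCl) = 0.04001 × 0.4681 = 0.01873 mol
Let x = n(Na2CO3), y = n(NaHCO3).
Titrant: 2x + 1y = 0.01873;  mass: 105.99x + 84.01y = 1.074
Solving, x = 8.051 × 10^-3 mol, y = 2.627 × 10^-3 mol
mass of Na2CO3 = 8.051 × 10^-3 × 105.99 = 0.8533 g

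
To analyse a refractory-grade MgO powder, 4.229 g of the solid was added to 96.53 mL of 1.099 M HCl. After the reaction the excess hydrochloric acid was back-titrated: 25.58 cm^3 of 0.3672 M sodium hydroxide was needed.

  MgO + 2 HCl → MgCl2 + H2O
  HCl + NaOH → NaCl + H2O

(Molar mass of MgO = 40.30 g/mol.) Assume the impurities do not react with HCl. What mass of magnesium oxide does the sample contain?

n(HCl) added = 0.09653 × 1.099 = 0.1061 mol
n(NaOH) used in back-titration = 0.02558 × 0.3672 = 9.393 × 10^-3 mol
n(HCl) left over = 9.393 × 10^-3 mol (1:1 ratio)
n(HCl) consumed by analyte = 0.1061 − 9.393 × 10^-3 = 0.09669 mol
From the 1:2 ratio, n(MgO) = 1/2 × 0.09669 = 0.04835 mol
mass of MgO = 0.04835 × 40.30 = 1.948 g

1.948 g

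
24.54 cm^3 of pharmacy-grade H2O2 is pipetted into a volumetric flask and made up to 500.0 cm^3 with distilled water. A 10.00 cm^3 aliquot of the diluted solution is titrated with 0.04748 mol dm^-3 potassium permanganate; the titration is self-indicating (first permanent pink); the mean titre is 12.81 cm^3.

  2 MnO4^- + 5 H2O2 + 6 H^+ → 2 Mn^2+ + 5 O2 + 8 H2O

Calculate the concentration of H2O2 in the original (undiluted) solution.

n(KMnO4) = 0.01281 × 0.04748 = 6.082 × 10^-4 mol
From the 5:2 ratio, n(H2O2) in the aliquot = 5/2 × 6.082 × 10^-4 = 1.521 × 10^-3 mol
[H2O2]_dilute = 1.521 × 10^-3 / 0.01000 = 0.1521 mol/L
Dilution factor = 500.0 / 24.54 = 20.37
[H2O2]_stock = 0.1521 × 20.37 = 3.098 mol/L

3.098 mol/L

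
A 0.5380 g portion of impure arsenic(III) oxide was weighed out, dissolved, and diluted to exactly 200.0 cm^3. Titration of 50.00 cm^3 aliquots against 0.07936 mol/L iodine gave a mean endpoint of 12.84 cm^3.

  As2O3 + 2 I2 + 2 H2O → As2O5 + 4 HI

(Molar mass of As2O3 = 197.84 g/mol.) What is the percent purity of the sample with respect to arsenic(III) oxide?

n(I2) per titration = 0.01284 × 0.07936 = 1.019 × 10^-3 mol
From the 1:2 ratio, n(As2O3) in each aliquot = 1/2 × 1.019 × 10^-3 = 5.095 × 10^-4 mol
n(As2O3) in the whole flask = 5.095 × 10^-4 × 200.0/50.00 = 2.038 × 10^-3 mol
mass of As2O3 = 2.038 × 10^-3 × 197.84 = 0.4032 g
% As2O3 = 0.4032 / 0.5380 × 100 = 74.94 %

74.94 %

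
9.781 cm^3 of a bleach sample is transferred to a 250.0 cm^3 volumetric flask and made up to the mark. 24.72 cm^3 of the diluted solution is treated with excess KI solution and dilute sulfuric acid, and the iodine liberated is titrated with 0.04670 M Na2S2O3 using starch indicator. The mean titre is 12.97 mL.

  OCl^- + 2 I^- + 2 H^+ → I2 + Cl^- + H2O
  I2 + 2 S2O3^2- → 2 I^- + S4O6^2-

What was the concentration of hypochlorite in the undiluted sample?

0.3131 M

n(S2O3^2-) = 0.01297 × 0.04670 = 6.057 × 10^-4 mol
n(I2) = n(S2O3^2-)/2 = 3.028 × 10^-4 mol
n(OCl^-) in the aliquot = 3.028 × 10^-4 mol (1:1 ratio)
[OCl^-]_dilute = 3.028 × 10^-4 / 0.02472 = 0.01225 mol/L
[OCl^-]_original = 0.01225 × 250.0/9.781 = 0.3131 mol/L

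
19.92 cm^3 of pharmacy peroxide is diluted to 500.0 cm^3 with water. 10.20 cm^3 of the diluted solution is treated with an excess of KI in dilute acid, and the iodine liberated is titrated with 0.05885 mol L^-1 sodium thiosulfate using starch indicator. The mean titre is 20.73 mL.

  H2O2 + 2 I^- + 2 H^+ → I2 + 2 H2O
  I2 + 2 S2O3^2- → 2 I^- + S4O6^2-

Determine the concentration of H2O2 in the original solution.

1.501 mol/L

n(S2O3^2-) = 0.02073 × 0.05885 = 1.220 × 10^-3 mol
n(I2) = n(S2O3^2-)/2 = 6.100 × 10^-4 mol
n(H2O2) in the aliquot = 6.100 × 10^-4 mol (1:1 ratio)
[H2O2]_dilute = 6.100 × 10^-4 / 0.01020 = 0.05980 mol/L
[H2O2]_original = 0.05980 × 500.0/19.92 = 1.501 mol/L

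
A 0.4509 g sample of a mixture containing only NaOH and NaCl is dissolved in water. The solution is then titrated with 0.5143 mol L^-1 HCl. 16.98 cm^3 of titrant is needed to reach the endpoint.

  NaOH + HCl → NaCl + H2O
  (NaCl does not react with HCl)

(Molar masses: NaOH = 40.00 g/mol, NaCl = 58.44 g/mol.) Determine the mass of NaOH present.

n(HCl) = 0.01698 × 0.5143 = 8.733 × 10^-3 mol
Let x = n(NaOH), y = n(NaCl).
Titrant: 1x = 8.733 × 10^-3;  mass: 40.00x + 58.44y = 0.4509
Solving, x = 8.733 × 10^-3 mol, y = 1.738 × 10^-3 mol
mass of NaOH = 8.733 × 10^-3 × 40.00 = 0.3493 g

0.3493 g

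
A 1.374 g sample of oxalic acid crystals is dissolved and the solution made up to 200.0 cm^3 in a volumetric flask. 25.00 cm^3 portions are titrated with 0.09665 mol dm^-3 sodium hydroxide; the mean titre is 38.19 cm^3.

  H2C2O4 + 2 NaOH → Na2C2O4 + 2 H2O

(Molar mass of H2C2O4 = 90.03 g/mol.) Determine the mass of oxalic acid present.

1.329 g

n(NaOH) per titration = 0.03819 × 0.09665 = 3.691 × 10^-3 mol
From the 1:2 ratio, n(H2C2O4) in each aliquot = 1/2 × 3.691 × 10^-3 = 1.846 × 10^-3 mol
n(H2C2O4) in the whole flask = 1.846 × 10^-3 × 200.0/25.00 = 0.01476 mol
mass of H2C2O4 = 0.01476 × 90.03 = 1.329 g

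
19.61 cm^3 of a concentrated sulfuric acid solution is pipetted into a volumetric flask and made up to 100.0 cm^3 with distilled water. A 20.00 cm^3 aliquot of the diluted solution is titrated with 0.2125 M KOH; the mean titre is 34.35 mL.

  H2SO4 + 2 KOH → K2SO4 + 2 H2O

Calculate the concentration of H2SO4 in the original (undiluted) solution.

n(KOH) = 0.03435 × 0.2125 = 7.299 × 10^-3 mol
From the 1:2 ratio, n(H2SO4) in the aliquot = 1/2 × 7.299 × 10^-3 = 3.650 × 10^-3 mol
[H2SO4]_dilute = 3.650 × 10^-3 / 0.02000 = 0.1825 mol/L
Dilution factor = 100.0 / 19.61 = 5.099
[H2SO4]_stock = 0.1825 × 5.099 = 0.9306 mol/L

0.9306 M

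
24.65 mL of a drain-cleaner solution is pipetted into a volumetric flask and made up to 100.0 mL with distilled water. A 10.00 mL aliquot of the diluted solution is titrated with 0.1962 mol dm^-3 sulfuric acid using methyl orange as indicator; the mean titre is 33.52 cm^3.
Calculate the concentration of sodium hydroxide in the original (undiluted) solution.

5.336 mol/L

2 NaOH + H2SO4 → Na2SO4 + 2 H2O
n(H2SO4) = 0.03352 × 0.1962 = 6.577 × 10^-3 mol
From the 2:1 ratio, n(NaOH) in the aliquot = 2/1 × 6.577 × 10^-3 = 0.01315 mol
[NaOH]_dilute = 0.01315 / 0.01000 = 1.315 mol/L
Dilution factor = 100.0 / 24.65 = 4.057
[NaOH]_stock = 1.315 × 4.057 = 5.336 mol/L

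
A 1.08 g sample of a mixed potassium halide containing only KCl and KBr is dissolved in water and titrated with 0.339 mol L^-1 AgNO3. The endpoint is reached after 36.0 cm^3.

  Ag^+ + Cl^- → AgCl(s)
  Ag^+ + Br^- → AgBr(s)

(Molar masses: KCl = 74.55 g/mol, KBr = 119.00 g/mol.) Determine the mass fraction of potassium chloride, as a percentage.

n(AgNO3) = 0.0360 × 0.339 = 0.0122 mol
Let x = n(KCl), y = n(KBr).
Titrant: 1x + 1y = 0.0122;  mass: 74.55x + 119.00y = 1.08
Solving, x = 8.38 × 10^-3 mol, y = 3.83 × 10^-3 mol
mass of KCl = 8.38 × 10^-3 × 74.55 = 0.624 g
% KCl = 0.624 / 1.08 × 100 = 57.8 %

57.8 %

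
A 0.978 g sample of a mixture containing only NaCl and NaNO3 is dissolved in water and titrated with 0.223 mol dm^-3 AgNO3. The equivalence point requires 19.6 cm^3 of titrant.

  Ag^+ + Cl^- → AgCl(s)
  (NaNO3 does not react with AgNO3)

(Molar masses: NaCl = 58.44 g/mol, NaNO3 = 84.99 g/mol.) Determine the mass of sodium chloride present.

n(AgNO3) = 0.0196 × 0.223 = 4.37 × 10^-3 mol
Let x = n(NaCl), y = n(NaNO3).
Titrant: 1x = 4.37 × 10^-3;  mass: 58.44x + 84.99y = 0.978
Solving, x = 4.37 × 10^-3 mol, y = 8.50 × 10^-3 mol
mass of NaCl = 4.37 × 10^-3 × 58.44 = 0.255 g

0.255 g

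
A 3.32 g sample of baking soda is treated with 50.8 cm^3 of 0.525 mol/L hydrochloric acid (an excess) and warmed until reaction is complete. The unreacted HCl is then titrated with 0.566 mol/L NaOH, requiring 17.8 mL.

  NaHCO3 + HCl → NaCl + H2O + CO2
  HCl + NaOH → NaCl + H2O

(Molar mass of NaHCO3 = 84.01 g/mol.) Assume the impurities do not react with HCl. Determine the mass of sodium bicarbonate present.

n(HCl) added = 0.0508 × 0.525 = 0.0267 mol
n(NaOH) used in back-titration = 0.0178 × 0.566 = 0.0101 mol
n(HCl) left over = 0.0101 mol (1:1 ratio)
n(HCl) consumed by analyte = 0.0267 − 0.0101 = 0.0166 mol
n(NaHCO3) = 0.0166 mol (1:1 ratio)
mass of NaHCO3 = 0.0166 × 84.01 = 1.39 g

1.39 g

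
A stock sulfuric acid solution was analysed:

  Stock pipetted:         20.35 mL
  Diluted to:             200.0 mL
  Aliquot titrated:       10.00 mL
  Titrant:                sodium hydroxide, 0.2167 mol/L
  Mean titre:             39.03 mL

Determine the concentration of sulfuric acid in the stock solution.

H2SO4 + 2 NaOH → Na2SO4 + 2 H2O
n(NaOH) = 0.03903 × 0.2167 = 8.458 × 10^-3 mol
From the 1:2 ratio, n(H2SO4) in the aliquot = 1/2 × 8.458 × 10^-3 = 4.229 × 10^-3 mol
[H2SO4]_dilute = 4.229 × 10^-3 / 0.01000 = 0.4229 mol/L
Dilution factor = 200.0 / 20.35 = 9.828
[H2SO4]_stock = 0.4229 × 9.828 = 4.156 mol/L

4.156 mol/L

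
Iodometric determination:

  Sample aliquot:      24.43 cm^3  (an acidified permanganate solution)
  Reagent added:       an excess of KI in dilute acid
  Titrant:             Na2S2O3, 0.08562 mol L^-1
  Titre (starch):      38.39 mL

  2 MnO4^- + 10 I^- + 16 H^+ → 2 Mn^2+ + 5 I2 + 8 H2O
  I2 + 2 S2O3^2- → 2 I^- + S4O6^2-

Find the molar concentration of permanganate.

0.02691 mol/L

n(S2O3^2-) = 0.03839 × 0.08562 = 3.287 × 10^-3 mol
n(I2) = n(S2O3^2-)/2 = 1.643 × 10^-3 mol
From the 2:5 ratio, n(MnO4^-) in the aliquot = 2/5 × 1.643 × 10^-3 = 6.574 × 10^-4 mol
[MnO4^-] = 6.574 × 10^-4 / 0.02443 = 0.02691 mol/L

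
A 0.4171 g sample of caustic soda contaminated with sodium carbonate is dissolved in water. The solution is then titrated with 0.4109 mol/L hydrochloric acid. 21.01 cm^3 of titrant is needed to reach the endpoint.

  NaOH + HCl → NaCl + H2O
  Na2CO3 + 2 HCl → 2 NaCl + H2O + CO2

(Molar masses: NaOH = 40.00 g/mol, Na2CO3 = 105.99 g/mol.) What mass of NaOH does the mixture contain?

0.1244 g

n(HCl) = 0.02101 × 0.4109 = 8.633 × 10^-3 mol
Let x = n(NaOH), y = n(Na2CO3).
Titrant: 1x + 2y = 8.633 × 10^-3;  mass: 40.00x + 105.99y = 0.4171
Solving, x = 3.109 × 10^-3 mol, y = 2.762 × 10^-3 mol
mass of NaOH = 3.109 × 10^-3 × 40.00 = 0.1244 g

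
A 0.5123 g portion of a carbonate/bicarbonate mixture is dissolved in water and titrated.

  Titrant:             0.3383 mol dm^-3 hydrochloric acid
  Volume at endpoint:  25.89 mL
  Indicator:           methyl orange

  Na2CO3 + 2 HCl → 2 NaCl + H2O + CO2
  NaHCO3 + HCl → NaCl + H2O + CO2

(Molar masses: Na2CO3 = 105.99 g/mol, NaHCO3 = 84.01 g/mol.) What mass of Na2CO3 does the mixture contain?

0.3819 g

n(HCl) = 0.02589 × 0.3383 = 8.759 × 10^-3 mol
Let x = n(Na2CO3), y = n(NaHCO3).
Titrant: 2x + 1y = 8.759 × 10^-3;  mass: 105.99x + 84.01y = 0.5123
Solving, x = 3.603 × 10^-3 mol, y = 1.552 × 10^-3 mol
mass of Na2CO3 = 3.603 × 10^-3 × 105.99 = 0.3819 g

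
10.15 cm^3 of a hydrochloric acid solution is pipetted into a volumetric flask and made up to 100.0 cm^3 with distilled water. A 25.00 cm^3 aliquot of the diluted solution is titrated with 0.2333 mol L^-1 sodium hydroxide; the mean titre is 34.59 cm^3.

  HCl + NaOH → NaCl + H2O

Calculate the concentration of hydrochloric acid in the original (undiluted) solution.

n(NaOH) = 0.03459 × 0.2333 = 8.070 × 10^-3 mol
n(HCl) in the aliquot = 8.070 × 10^-3 mol (1:1 ratio)
[HCl]_dilute = 8.070 × 10^-3 / 0.02500 = 0.3228 mol/L
Dilution factor = 100.0 / 10.15 = 9.852
[HCl]_stock = 0.3228 × 9.852 = 3.180 mol/L

3.180 mol/L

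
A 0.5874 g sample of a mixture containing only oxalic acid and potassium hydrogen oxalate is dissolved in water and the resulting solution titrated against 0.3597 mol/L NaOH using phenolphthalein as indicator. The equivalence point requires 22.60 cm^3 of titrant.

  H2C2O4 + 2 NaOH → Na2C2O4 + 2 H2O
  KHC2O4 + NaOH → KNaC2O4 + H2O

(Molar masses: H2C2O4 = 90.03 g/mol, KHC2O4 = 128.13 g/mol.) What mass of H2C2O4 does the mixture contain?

0.2460 g

n(NaOH) = 0.02260 × 0.3597 = 8.129 × 10^-3 mol
Let x = n(H2C2O4), y = n(KHC2O4).
Titrant: 2x + 1y = 8.129 × 10^-3;  mass: 90.03x + 128.13y = 0.5874
Solving, x = 2.732 × 10^-3 mol, y = 2.665 × 10^-3 mol
mass of H2C2O4 = 2.732 × 10^-3 × 90.03 = 0.2460 g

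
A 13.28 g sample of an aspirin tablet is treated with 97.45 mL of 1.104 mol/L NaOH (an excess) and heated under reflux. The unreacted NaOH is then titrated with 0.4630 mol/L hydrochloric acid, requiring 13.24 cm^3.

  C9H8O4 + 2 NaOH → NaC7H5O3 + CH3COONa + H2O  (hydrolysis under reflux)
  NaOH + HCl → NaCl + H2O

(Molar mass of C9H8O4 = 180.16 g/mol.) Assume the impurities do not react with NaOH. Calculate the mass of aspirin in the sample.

9.139 g

n(NaOH) added = 0.09745 × 1.104 = 0.1076 mol
n(HCl) used in back-titration = 0.01324 × 0.4630 = 6.130 × 10^-3 mol
n(NaOH) left over = 6.130 × 10^-3 mol (1:1 ratio)
n(NaOH) consumed by analyte = 0.1076 − 6.130 × 10^-3 = 0.1015 mol
From the 1:2 ratio, n(C9H8O4) = 1/2 × 0.1015 = 0.05073 mol
mass of C9H8O4 = 0.05073 × 180.16 = 9.139 g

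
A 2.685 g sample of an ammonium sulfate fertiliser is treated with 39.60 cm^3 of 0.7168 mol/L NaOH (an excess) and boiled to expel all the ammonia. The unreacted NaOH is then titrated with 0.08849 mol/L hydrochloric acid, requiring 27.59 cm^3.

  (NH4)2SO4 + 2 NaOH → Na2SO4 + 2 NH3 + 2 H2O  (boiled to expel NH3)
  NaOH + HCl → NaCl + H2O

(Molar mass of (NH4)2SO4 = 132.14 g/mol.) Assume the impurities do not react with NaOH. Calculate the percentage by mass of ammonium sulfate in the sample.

n(NaOH) added = 0.03960 × 0.7168 = 0.02839 mol
n(HCl) used in back-titration = 0.02759 × 0.08849 = 2.441 × 10^-3 mol
n(NaOH) left over = 2.441 × 10^-3 mol (1:1 ratio)
n(NaOH) consumed by analyte = 0.02839 − 2.441 × 10^-3 = 0.02594 mol
From the 1:2 ratio, n((NH4)2SO4) = 1/2 × 0.02594 = 0.01297 mol
mass of (NH4)2SO4 = 0.01297 × 132.14 = 1.714 g
% (NH4)2SO4 = 1.714 / 2.685 × 100 = 63.84 %

63.84 %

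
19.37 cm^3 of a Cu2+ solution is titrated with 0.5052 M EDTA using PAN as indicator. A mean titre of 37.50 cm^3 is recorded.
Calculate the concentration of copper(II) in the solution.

Cu^2+ + EDTA^4- → [Cu(EDTA)]^2-
n(EDTA) = 0.03750 L × 0.5052 mol/L = 0.01895 mol
n(Cu2+) = 0.01895 mol (1:1 mole ratio)
[Cu2+] = 0.01895 mol / 0.01937 L = 0.9781 mol/L

0.9781 M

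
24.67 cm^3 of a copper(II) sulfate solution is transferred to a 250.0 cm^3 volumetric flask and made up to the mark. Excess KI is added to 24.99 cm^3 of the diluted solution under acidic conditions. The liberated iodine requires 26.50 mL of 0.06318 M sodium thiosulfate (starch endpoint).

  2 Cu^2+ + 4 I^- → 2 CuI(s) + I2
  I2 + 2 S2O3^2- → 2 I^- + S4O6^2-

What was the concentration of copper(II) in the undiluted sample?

n(S2O3^2-) = 0.02650 × 0.06318 = 1.674 × 10^-3 mol
n(I2) = n(S2O3^2-)/2 = 8.371 × 10^-4 mol
From the 2:1 ratio, n(Cu2+) in the aliquot = 2/1 × 8.371 × 10^-4 = 1.674 × 10^-3 mol
[Cu2+]_dilute = 1.674 × 10^-3 / 0.02499 = 0.06700 mol/L
[Cu2+]_original = 0.06700 × 250.0/24.67 = 0.6789 mol/L

0.6789 M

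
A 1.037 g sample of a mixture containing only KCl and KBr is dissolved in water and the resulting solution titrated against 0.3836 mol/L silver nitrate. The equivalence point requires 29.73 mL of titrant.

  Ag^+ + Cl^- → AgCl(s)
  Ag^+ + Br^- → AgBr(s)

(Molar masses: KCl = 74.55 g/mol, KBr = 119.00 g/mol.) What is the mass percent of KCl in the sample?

51.77 %

n(AgNO3) = 0.02973 × 0.3836 = 0.01140 mol
Let x = n(KCl), y = n(KBr).
Titrant: 1x + 1y = 0.01140;  mass: 74.55x + 119.00y = 1.037
Solving, x = 7.202 × 10^-3 mol, y = 4.202 × 10^-3 mol
mass of KCl = 7.202 × 10^-3 × 74.55 = 0.5369 g
% KCl = 0.5369 / 1.037 × 100 = 51.77 %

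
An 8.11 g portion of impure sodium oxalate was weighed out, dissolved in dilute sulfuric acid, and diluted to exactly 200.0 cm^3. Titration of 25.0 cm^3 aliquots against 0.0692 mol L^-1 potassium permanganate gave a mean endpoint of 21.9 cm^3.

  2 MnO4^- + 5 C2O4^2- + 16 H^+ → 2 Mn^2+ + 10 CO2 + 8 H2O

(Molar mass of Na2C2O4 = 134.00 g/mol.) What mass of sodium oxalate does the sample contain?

n(KMnO4) per titration = 0.0219 × 0.0692 = 1.52 × 10^-3 mol
From the 5:2 ratio, n(Na2C2O4) in each aliquot = 5/2 × 1.52 × 10^-3 = 3.79 × 10^-3 mol
n(Na2C2O4) in the whole flask = 3.79 × 10^-3 × 200.0/25.0 = 0.0303 mol
mass of Na2C2O4 = 0.0303 × 134.00 = 4.06 g

4.06 g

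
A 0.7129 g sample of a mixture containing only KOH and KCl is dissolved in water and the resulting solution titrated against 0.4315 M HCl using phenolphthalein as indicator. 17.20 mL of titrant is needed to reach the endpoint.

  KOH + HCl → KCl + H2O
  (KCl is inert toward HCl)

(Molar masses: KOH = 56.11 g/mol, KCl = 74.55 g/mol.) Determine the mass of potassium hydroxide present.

0.4164 g

n(HCl) = 0.01720 × 0.4315 = 7.422 × 10^-3 mol
Let x = n(KOH), y = n(KCl).
Titrant: 1x = 7.422 × 10^-3;  mass: 56.11x + 74.55y = 0.7129
Solving, x = 7.422 × 10^-3 mol, y = 3.977 × 10^-3 mol
mass of KOH = 7.422 × 10^-3 × 56.11 = 0.4164 g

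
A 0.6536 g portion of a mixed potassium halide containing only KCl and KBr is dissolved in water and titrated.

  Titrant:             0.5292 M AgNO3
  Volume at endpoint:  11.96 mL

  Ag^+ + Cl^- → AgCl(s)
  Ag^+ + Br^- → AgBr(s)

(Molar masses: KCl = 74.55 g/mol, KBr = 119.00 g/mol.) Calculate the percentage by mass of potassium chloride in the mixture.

n(AgNO3) = 0.01196 × 0.5292 = 6.329 × 10^-3 mol
Let x = n(KCl), y = n(KBr).
Titrant: 1x + 1y = 6.329 × 10^-3;  mass: 74.55x + 119.00y = 0.6536
Solving, x = 2.240 × 10^-3 mol, y = 4.089 × 10^-3 mol
mass of KCl = 2.240 × 10^-3 × 74.55 = 0.1670 g
% KCl = 0.1670 / 0.6536 × 100 = 25.55 %

25.55 %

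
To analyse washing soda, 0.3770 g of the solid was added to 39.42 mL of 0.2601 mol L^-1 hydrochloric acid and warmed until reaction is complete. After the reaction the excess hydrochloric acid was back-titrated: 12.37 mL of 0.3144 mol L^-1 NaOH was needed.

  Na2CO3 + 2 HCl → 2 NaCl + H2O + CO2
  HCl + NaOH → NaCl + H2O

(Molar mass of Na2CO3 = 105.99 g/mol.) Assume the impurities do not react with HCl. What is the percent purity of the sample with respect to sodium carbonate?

89.46 %

n(HCl) added = 0.03942 × 0.2601 = 0.01025 mol
n(NaOH) used in back-titration = 0.01237 × 0.3144 = 3.889 × 10^-3 mol
n(HCl) left over = 3.889 × 10^-3 mol (1:1 ratio)
n(HCl) consumed by analyte = 0.01025 − 3.889 × 10^-3 = 6.364 × 10^-3 mol
From the 1:2 ratio, n(Na2CO3) = 1/2 × 6.364 × 10^-3 = 3.182 × 10^-3 mol
mass of Na2CO3 = 3.182 × 10^-3 × 105.99 = 0.3373 g
% Na2CO3 = 0.3373 / 0.3770 × 100 = 89.46 %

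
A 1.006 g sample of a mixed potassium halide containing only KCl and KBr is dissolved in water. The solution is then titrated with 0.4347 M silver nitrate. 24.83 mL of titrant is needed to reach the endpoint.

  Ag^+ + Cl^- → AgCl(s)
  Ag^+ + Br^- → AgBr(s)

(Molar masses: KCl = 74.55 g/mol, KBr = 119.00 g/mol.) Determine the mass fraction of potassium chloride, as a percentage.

46.42 %

n(AgNO3) = 0.02483 × 0.4347 = 0.01079 mol
Let x = n(KCl), y = n(KBr).
Titrant: 1x + 1y = 0.01079;  mass: 74.55x + 119.00y = 1.006
Solving, x = 6.264 × 10^-3 mol, y = 4.530 × 10^-3 mol
mass of KCl = 6.264 × 10^-3 × 74.55 = 0.4670 g
% KCl = 0.4670 / 1.006 × 100 = 46.42 %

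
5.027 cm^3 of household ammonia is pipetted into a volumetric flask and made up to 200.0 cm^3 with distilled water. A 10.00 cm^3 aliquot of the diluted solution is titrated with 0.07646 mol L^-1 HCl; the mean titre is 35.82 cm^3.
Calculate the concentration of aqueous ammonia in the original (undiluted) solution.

10.90 mol/L

NH3 + HCl → NH4Cl
n(HCl) = 0.03582 × 0.07646 = 2.739 × 10^-3 mol
n(NH3) in the aliquot = 2.739 × 10^-3 mol (1:1 ratio)
[NH3]_dilute = 2.739 × 10^-3 / 0.01000 = 0.2739 mol/L
Dilution factor = 200.0 / 5.027 = 39.79
[NH3]_stock = 0.2739 × 39.79 = 10.90 mol/L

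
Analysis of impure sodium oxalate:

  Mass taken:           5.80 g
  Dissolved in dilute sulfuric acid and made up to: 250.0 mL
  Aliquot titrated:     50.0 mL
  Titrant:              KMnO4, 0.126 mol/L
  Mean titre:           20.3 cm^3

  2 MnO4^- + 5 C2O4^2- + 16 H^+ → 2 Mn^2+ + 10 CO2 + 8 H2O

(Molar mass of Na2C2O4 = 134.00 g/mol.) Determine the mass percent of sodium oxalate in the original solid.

n(KMnO4) per titration = 0.0203 × 0.126 = 2.56 × 10^-3 mol
From the 5:2 ratio, n(Na2C2O4) in each aliquot = 5/2 × 2.56 × 10^-3 = 6.39 × 10^-3 mol
n(Na2C2O4) in the whole flask = 6.39 × 10^-3 × 250.0/50.0 = 0.0320 mol
mass of Na2C2O4 = 0.0320 × 134.00 = 4.28 g
% Na2C2O4 = 4.28 / 5.80 × 100 = 73.9 %

73.9 %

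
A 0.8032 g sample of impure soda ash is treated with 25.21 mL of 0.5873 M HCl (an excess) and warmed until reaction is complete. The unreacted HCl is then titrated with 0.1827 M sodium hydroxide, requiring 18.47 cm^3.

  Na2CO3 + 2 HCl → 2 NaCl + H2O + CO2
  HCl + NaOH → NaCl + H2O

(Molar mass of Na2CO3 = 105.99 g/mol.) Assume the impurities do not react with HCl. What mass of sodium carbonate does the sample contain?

0.6058 g

n(HCl) added = 0.02521 × 0.5873 = 0.01481 mol
n(NaOH) used in back-titration = 0.01847 × 0.1827 = 3.374 × 10^-3 mol
n(HCl) left over = 3.374 × 10^-3 mol (1:1 ratio)
n(HCl) consumed by analyte = 0.01481 − 3.374 × 10^-3 = 0.01143 mol
From the 1:2 ratio, n(Na2CO3) = 1/2 × 0.01143 = 5.716 × 10^-3 mol
mass of Na2CO3 = 5.716 × 10^-3 × 105.99 = 0.6058 g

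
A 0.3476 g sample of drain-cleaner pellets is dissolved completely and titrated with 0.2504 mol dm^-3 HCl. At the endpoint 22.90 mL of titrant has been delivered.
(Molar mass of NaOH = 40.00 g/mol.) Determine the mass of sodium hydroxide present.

0.2294 g

NaOH + HCl → NaCl + H2O
n(HCl) = 0.02290 L × 0.2504 mol/L = 5.734 × 10^-3 mol
n(NaOH) = 5.734 × 10^-3 mol (1:1 ratio)
mass of NaOH = 5.734 × 10^-3 × 40.00 g/mol = 0.2294 g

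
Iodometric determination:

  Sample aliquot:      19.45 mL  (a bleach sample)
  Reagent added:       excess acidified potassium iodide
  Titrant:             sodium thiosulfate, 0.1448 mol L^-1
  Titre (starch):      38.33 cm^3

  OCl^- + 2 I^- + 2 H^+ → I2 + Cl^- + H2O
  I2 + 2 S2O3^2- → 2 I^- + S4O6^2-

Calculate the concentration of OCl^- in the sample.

n(S2O3^2-) = 0.03833 × 0.1448 = 5.550 × 10^-3 mol
n(I2) = n(S2O3^2-)/2 = 2.775 × 10^-3 mol
n(OCl^-) in the aliquot = 2.775 × 10^-3 mol (1:1 ratio)
[OCl^-] = 2.775 × 10^-3 / 0.01945 = 0.1427 mol/L

0.1427 mol/L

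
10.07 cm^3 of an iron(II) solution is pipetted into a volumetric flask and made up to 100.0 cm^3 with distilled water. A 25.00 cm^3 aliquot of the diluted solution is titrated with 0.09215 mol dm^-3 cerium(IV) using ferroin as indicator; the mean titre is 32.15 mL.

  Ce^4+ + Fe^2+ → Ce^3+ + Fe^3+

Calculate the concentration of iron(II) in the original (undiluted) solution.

1.177 mol/L

n(Ce4+) = 0.03215 × 0.09215 = 2.963 × 10^-3 mol
n(Fe2+) in the aliquot = 2.963 × 10^-3 mol (1:1 ratio)
[Fe2+]_dilute = 2.963 × 10^-3 / 0.02500 = 0.1185 mol/L
Dilution factor = 100.0 / 10.07 = 9.930
[Fe2+]_stock = 0.1185 × 9.930 = 1.177 mol/L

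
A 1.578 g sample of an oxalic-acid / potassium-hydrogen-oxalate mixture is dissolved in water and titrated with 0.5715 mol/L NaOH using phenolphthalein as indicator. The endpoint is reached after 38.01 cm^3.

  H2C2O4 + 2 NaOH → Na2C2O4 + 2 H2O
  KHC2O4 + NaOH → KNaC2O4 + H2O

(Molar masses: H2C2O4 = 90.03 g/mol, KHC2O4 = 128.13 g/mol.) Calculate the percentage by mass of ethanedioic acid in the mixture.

41.37 %

n(NaOH) = 0.03801 × 0.5715 = 0.02172 mol
Let x = n(H2C2O4), y = n(KHC2O4).
Titrant: 2x + 1y = 0.02172;  mass: 90.03x + 128.13y = 1.578
Solving, x = 7.251 × 10^-3 mol, y = 7.221 × 10^-3 mol
mass of H2C2O4 = 7.251 × 10^-3 × 90.03 = 0.6528 g
% H2C2O4 = 0.6528 / 1.578 × 100 = 41.37 %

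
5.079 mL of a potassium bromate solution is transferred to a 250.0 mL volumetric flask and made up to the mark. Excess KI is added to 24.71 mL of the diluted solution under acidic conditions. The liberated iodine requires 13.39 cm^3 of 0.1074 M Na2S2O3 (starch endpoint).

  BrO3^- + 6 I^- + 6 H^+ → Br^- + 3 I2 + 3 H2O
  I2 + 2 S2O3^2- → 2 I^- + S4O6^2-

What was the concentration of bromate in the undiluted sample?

0.4774 M

n(S2O3^2-) = 0.01339 × 0.1074 = 1.438 × 10^-3 mol
n(I2) = n(S2O3^2-)/2 = 7.190 × 10^-4 mol
From the 1:3 ratio, n(BrO3^-) in the aliquot = 1/3 × 7.190 × 10^-4 = 2.397 × 10^-4 mol
[BrO3^-]_dilute = 2.397 × 10^-4 / 0.02471 = 0.009700 mol/L
[BrO3^-]_original = 0.009700 × 250.0/5.079 = 0.4774 mol/L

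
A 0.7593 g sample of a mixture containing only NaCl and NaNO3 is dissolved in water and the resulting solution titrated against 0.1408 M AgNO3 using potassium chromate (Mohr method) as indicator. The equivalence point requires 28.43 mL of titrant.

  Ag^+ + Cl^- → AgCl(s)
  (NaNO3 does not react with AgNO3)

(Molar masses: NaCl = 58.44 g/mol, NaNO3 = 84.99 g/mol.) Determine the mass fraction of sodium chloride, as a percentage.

30.81 %

n(AgNO3) = 0.02843 × 0.1408 = 4.003 × 10^-3 mol
Let x = n(NaCl), y = n(NaNO3).
Titrant: 1x = 4.003 × 10^-3;  mass: 58.44x + 84.99y = 0.7593
Solving, x = 4.003 × 10^-3 mol, y = 6.182 × 10^-3 mol
mass of NaCl = 4.003 × 10^-3 × 58.44 = 0.2339 g
% NaCl = 0.2339 / 0.7593 × 100 = 30.81 %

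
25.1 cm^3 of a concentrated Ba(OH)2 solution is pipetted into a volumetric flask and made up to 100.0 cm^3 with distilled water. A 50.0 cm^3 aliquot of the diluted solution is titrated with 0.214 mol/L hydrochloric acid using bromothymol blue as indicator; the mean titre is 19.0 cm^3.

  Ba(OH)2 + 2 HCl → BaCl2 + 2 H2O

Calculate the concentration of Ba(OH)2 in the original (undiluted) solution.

n(HCl) = 0.0190 × 0.214 = 4.07 × 10^-3 mol
From the 1:2 ratio, n(Ba(OH)2) in the aliquot = 1/2 × 4.07 × 10^-3 = 2.03 × 10^-3 mol
[Ba(OH)2]_dilute = 2.03 × 10^-3 / 0.0500 = 0.0407 mol/L
Dilution factor = 100.0 / 25.1 = 3.984
[Ba(OH)2]_stock = 0.0407 × 3.984 = 0.162 mol/L

0.162 mol/L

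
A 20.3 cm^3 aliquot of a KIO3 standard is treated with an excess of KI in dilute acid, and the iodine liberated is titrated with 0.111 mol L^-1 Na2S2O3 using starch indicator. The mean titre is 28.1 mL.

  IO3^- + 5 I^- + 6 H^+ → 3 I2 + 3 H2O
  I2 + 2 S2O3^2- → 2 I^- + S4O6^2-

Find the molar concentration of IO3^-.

0.0256 mol/L

n(S2O3^2-) = 0.0281 × 0.111 = 3.12 × 10^-3 mol
n(I2) = n(S2O3^2-)/2 = 1.56 × 10^-3 mol
From the 1:3 ratio, n(IO3^-) in the aliquot = 1/3 × 1.56 × 10^-3 = 5.20 × 10^-4 mol
[IO3^-] = 5.20 × 10^-4 / 0.0203 = 0.0256 mol/L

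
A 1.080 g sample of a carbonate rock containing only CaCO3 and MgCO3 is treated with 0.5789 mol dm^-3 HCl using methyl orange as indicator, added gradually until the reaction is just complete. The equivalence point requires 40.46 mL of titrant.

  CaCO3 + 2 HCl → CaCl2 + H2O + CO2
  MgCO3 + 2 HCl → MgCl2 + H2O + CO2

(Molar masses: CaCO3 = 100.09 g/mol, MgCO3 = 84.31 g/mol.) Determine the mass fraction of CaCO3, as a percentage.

54.40 %

n(HCl) = 0.04046 × 0.5789 = 0.02342 mol
Let x = n(CaCO3), y = n(MgCO3).
Titrant: 2x + 2y = 0.02342;  mass: 100.09x + 84.31y = 1.080
Solving, x = 5.870 × 10^-3 mol, y = 5.841 × 10^-3 mol
mass of CaCO3 = 5.870 × 10^-3 × 100.09 = 0.5876 g
% CaCO3 = 0.5876 / 1.080 × 100 = 54.40 %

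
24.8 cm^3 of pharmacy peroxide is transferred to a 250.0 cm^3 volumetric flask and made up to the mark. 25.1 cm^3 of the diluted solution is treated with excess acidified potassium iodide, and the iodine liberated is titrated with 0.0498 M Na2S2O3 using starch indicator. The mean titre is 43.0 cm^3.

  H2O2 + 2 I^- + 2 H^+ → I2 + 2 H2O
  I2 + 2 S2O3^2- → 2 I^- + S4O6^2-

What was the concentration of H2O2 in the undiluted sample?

n(S2O3^2-) = 0.0430 × 0.0498 = 2.14 × 10^-3 mol
n(I2) = n(S2O3^2-)/2 = 1.07 × 10^-3 mol
n(H2O2) in the aliquot = 1.07 × 10^-3 mol (1:1 ratio)
[H2O2]_dilute = 1.07 × 10^-3 / 0.0251 = 0.0427 mol/L
[H2O2]_original = 0.0427 × 250.0/24.8 = 0.430 mol/L

0.430 M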